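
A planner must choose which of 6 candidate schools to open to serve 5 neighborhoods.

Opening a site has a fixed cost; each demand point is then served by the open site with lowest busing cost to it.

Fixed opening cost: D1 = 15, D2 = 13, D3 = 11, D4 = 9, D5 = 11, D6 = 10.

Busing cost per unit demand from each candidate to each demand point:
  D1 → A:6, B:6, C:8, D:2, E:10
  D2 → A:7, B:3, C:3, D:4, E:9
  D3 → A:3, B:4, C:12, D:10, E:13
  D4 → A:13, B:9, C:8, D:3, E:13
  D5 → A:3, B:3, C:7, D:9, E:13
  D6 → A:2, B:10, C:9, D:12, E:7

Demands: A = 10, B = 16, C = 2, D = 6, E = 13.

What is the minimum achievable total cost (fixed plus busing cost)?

Open {D2, D6}: assign each demand point to its cheapest open site.
  A→D6 10×2=20, B→D2 16×3=48, C→D2 2×3=6, D→D2 6×4=24, E→D6 13×7=91
  busing cost 189, fixed 23 → total 212.
Compare {D1, D2, D6}: busing cost 177 + fixed 38 = 215.
Compare {D2, D4, D6}: busing cost 183 + fixed 32 = 215.
Compare {D1, D5, D6}: busing cost 185 + fixed 36 = 221.
All other subsets cost ≥ 215. Minimum total cost: 212.

212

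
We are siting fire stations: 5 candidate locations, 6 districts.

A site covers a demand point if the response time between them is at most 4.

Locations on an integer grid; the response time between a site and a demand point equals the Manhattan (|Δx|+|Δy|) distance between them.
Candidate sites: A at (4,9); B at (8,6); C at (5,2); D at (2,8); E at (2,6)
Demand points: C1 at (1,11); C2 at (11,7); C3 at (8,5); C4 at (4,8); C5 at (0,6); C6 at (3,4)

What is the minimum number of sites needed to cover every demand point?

3

Coverage sets (demand points within 4 of each site):
  A: {C4}
  B: {C2, C3}
  C: {C6}
  D: {C1, C4, C5}
  E: {C4, C5, C6}
No 2 sites suffice: every size-2 union leaves at least one demand point uncovered.
But {B, C, D} covers everything, so the minimum is 3.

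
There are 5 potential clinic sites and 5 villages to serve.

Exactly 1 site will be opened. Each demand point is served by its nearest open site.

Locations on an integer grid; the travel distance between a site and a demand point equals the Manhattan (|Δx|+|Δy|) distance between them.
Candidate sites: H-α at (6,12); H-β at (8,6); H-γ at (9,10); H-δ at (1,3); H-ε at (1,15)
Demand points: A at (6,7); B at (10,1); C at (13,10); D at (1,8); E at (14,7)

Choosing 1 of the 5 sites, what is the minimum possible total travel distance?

35

Open {H-β}.
  A→H-β 3, B→H-β 7, C→H-β 9, D→H-β 9, E→H-β 7  ⇒ total 35.
Compare {H-γ}: total 38.
Compare {H-α}: total 51.
No size-1 selection does better; minimum is 35.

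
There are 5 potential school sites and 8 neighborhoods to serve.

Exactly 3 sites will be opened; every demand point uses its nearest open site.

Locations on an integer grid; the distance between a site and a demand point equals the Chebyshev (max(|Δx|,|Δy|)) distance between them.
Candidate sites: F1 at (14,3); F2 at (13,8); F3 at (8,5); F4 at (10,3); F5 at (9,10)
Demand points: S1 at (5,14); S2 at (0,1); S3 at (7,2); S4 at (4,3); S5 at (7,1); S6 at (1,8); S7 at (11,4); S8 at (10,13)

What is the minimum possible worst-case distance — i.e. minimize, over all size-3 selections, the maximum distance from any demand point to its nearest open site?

8

Open {F1, F2, F3}.
  Farthest demand point is S1 at distance 8 (to F2); all others are ≤ 8.
With {F1, F3, F5} the worst case is 8.
With {F2, F3, F4} the worst case is 8.
No size-3 selection achieves below 8.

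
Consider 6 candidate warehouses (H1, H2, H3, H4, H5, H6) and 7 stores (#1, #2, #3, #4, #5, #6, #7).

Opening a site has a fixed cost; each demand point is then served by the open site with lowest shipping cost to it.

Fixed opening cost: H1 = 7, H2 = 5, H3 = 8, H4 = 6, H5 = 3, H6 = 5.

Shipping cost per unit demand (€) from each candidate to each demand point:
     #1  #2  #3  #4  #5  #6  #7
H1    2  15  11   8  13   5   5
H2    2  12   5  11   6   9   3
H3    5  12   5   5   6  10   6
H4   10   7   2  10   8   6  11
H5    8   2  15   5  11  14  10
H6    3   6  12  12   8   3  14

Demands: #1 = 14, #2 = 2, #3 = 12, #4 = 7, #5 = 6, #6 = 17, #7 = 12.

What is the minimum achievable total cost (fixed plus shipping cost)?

Open {H2, H4, H5, H6}: assign each demand point to its cheapest open site.
  #1→H2 14×2=28, #2→H5 2×2=4, #3→H4 12×2=24, #4→H5 7×5=35, #5→H2 6×6=36, #6→H6 17×3=51, #7→H2 12×3=36
  shipping cost 214, fixed 19 → total 233.
Compare {H1, H2, H4, H5, H6}: shipping cost 214 + fixed 26 = 240.
Compare {H2, H3, H4, H5, H6}: shipping cost 214 + fixed 27 = 241.
Compare {H2, H3, H4, H6}: shipping cost 222 + fixed 24 = 246.
All other subsets cost ≥ 240. Minimum total cost: 233.

233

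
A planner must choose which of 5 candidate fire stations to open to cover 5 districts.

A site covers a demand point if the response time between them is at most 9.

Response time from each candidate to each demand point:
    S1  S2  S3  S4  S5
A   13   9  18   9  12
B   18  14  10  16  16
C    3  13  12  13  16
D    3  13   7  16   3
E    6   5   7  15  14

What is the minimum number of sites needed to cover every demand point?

2

Coverage sets (demand points within 9 of each site):
  A: {S2, S4}
  B: {}
  C: {S1}
  D: {S1, S3, S5}
  E: {S1, S2, S3}
No single site covers all 5 demand points.
But {A, D} covers everything, so the minimum is 2.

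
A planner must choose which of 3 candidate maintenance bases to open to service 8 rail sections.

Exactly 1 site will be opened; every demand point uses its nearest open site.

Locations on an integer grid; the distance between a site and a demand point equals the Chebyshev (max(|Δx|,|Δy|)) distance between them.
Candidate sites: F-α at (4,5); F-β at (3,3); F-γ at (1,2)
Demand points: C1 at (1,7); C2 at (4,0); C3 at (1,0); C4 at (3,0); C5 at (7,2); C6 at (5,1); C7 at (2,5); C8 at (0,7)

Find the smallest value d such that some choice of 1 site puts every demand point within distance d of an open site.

Open {F-β}.
  Farthest demand point is C1 at distance 4 (to F-β); all others are ≤ 4.
With {F-α} the worst case is 5.
With {F-γ} the worst case is 6.
No size-1 selection achieves below 4.

4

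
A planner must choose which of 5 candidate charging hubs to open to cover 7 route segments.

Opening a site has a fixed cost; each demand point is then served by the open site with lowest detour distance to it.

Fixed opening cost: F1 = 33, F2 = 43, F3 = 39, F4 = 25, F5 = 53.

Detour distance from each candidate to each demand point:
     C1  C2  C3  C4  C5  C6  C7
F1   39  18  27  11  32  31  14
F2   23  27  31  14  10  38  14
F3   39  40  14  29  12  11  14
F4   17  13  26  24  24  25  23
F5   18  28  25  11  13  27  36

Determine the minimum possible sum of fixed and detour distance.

169

Open {F3, F4}: assign each demand point to its cheapest open site.
  C1→F4 17, C2→F4 13, C3→F3 14, C4→F4 24, C5→F3 12, C6→F3 11, C7→F3 14
  detour distance 105, fixed 64 → total 169.
Compare {F4}: detour distance 152 + fixed 25 = 177.
Compare {F2, F4}: detour distance 119 + fixed 68 = 187.
Compare {F1, F4}: detour distance 130 + fixed 58 = 188.
All other subsets cost ≥ 177. Minimum total cost: 169.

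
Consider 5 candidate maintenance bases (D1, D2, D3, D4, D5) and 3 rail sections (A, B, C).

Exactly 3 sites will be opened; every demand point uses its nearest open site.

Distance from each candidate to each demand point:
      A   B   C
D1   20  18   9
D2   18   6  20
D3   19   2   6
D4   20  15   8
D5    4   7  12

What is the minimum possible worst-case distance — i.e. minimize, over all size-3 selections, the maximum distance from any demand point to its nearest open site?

6

Open {D1, D3, D5}.
  Farthest demand point is C at distance 6 (to D3); all others are ≤ 6.
With {D2, D3, D5} the worst case is 6.
With {D3, D4, D5} the worst case is 6.
No size-3 selection achieves below 6.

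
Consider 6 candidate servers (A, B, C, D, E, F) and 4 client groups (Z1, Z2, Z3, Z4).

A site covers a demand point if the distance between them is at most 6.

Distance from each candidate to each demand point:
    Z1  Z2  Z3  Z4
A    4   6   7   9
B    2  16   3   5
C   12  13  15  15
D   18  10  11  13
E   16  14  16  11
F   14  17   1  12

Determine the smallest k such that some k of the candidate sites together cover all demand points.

2

Coverage sets (demand points within 6 of each site):
  A: {Z1, Z2}
  B: {Z1, Z3, Z4}
  C: {}
  D: {}
  E: {}
  F: {Z3}
No single site covers all 4 demand points.
But {A, B} covers everything, so the minimum is 2.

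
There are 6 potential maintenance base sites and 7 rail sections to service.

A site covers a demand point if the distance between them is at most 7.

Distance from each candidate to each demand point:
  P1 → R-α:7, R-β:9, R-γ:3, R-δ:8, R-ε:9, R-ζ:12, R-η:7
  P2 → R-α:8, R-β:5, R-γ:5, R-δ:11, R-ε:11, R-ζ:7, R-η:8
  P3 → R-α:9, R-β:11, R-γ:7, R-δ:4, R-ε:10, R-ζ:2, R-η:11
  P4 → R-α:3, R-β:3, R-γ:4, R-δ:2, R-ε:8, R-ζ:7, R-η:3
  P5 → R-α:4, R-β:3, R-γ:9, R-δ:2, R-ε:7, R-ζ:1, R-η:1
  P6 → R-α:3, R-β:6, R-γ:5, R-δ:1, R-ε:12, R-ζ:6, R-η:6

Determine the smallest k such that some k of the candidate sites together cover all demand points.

2

Coverage sets (demand points within 7 of each site):
  P1: {R-α, R-γ, R-η}
  P2: {R-β, R-γ, R-ζ}
  P3: {R-γ, R-δ, R-ζ}
  P4: {R-α, R-β, R-γ, R-δ, R-ζ, R-η}
  P5: {R-α, R-β, R-δ, R-ε, R-ζ, R-η}
  P6: {R-α, R-β, R-γ, R-δ, R-ζ, R-η}
No single site covers all 7 demand points.
But {P1, P5} covers everything, so the minimum is 2.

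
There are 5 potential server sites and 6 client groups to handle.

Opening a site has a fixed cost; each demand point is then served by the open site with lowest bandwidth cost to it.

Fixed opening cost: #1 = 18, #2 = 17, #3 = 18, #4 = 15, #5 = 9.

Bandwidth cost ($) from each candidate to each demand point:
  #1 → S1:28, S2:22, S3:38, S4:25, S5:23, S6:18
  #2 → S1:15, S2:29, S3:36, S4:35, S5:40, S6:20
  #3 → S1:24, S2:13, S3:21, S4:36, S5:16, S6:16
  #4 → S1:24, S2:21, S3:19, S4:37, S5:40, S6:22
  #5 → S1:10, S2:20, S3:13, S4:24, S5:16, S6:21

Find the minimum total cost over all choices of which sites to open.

Open {#5}: assign each demand point to its cheapest open site.
  S1→#5 10, S2→#5 20, S3→#5 13, S4→#5 24, S5→#5 16, S6→#5 21
  bandwidth cost 104, fixed 9 → total 113.
Compare {#3, #5}: bandwidth cost 92 + fixed 27 = 119.
Compare {#1, #5}: bandwidth cost 101 + fixed 27 = 128.
Compare {#4, #5}: bandwidth cost 104 + fixed 24 = 128.
All other subsets cost ≥ 119. Minimum total cost: 113.

113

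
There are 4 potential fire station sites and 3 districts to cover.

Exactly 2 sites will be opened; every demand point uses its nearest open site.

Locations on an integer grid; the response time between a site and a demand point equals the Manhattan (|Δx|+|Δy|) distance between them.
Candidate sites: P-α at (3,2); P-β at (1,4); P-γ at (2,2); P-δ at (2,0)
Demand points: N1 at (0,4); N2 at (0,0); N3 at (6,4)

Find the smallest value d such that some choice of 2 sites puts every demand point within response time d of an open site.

Open {P-α, P-β}.
  Farthest demand point is N2 at response time 5 (to P-α); all others are ≤ 5.
With {P-α, P-γ} the worst case is 5.
With {P-α, P-δ} the worst case is 5.
No size-2 selection achieves below 5.

5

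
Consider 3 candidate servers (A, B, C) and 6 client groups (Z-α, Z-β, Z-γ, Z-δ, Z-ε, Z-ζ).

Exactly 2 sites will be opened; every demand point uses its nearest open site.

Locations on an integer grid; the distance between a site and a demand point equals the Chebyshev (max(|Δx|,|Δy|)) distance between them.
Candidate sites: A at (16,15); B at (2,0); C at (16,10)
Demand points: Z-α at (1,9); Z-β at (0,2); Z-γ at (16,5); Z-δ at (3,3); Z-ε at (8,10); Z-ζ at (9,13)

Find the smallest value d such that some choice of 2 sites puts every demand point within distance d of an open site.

9

Open {B, C}.
  Farthest demand point is Z-α at distance 9 (to B); all others are ≤ 9.
With {A, B} the worst case is 10.
With {A, C} the worst case is 16.
No size-2 selection achieves below 9.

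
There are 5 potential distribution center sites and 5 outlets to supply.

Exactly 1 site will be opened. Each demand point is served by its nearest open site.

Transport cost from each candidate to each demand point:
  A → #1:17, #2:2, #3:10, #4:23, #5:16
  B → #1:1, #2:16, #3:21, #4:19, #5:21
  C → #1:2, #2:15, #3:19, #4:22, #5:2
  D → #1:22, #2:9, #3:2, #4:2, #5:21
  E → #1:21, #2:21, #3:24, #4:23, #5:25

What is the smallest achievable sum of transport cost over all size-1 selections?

Open {D}.
  #1→D 22, #2→D 9, #3→D 2, #4→D 2, #5→D 21  ⇒ total 56.
Compare {C}: total 60.
Compare {A}: total 68.
No size-1 selection does better; minimum is 56.

56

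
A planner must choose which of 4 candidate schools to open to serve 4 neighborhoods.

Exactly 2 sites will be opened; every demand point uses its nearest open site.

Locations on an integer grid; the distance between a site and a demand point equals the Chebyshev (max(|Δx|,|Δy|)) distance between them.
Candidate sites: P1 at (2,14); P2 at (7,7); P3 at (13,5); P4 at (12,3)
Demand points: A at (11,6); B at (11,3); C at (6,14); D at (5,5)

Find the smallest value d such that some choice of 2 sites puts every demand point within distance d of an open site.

4

Open {P1, P2}.
  Farthest demand point is A at distance 4 (to P2); all others are ≤ 4.
With {P1, P4} the worst case is 7.
With {P2, P3} the worst case is 7.
No size-2 selection achieves below 4.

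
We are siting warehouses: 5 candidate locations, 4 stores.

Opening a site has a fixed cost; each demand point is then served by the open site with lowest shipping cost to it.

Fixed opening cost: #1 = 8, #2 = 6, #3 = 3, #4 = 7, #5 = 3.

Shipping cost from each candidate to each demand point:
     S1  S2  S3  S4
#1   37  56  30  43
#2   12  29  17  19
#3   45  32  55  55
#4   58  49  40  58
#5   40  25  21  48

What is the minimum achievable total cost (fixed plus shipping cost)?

82

Open {#2, #5}: assign each demand point to its cheapest open site.
  S1→#2 12, S2→#5 25, S3→#2 17, S4→#2 19
  shipping cost 73, fixed 9 → total 82.
Compare {#2}: shipping cost 77 + fixed 6 = 83.
Compare {#2, #3, #5}: shipping cost 73 + fixed 12 = 85.
Compare {#2, #3}: shipping cost 77 + fixed 9 = 86.
All other subsets cost ≥ 83. Minimum total cost: 82.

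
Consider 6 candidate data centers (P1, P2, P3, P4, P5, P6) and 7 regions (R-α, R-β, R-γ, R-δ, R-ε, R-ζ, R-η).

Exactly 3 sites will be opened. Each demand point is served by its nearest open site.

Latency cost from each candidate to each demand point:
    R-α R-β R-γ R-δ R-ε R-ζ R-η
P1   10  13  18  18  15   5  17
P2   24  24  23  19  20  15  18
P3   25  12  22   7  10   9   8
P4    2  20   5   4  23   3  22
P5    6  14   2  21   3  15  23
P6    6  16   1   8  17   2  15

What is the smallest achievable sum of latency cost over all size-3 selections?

34

Open {P3, P4, P5}.
  R-α→P4 2, R-β→P3 12, R-γ→P5 2, R-δ→P4 4, R-ε→P5 3, R-ζ→P4 3, R-η→P3 8  ⇒ total 34.
Compare {P3, P4, P6}: total 39.
Compare {P3, P5, P6}: total 39.
No size-3 selection does better; minimum is 34.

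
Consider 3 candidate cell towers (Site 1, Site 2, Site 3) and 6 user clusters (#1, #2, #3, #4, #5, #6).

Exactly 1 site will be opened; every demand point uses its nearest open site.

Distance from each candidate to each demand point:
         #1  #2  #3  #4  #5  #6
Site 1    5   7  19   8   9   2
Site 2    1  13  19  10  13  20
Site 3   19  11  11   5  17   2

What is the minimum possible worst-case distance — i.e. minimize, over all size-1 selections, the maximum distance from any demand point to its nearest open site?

Open {Site 1}.
  Farthest demand point is #3 at distance 19 (to Site 1); all others are ≤ 19.
With {Site 3} the worst case is 19.
With {Site 2} the worst case is 20.
No size-1 selection achieves below 19.

19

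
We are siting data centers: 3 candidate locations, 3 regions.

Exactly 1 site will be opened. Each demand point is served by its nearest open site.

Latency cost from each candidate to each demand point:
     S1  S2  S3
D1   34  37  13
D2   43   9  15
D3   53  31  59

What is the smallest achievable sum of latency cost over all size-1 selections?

67

Open {D2}.
  S1→D2 43, S2→D2 9, S3→D2 15  ⇒ total 67.
Compare {D1}: total 84.
Compare {D3}: total 143.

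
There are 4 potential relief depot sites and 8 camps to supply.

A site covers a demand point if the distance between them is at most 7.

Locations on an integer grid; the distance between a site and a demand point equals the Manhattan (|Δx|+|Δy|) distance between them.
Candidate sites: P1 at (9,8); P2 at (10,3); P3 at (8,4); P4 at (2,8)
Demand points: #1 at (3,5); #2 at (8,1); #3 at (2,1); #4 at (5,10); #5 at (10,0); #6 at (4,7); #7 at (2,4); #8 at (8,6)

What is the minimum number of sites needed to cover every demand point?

2

Coverage sets (demand points within 7 of each site):
  P1: {#4, #6, #8}
  P2: {#2, #5, #8}
  P3: {#1, #2, #5, #6, #7, #8}
  P4: {#1, #3, #4, #6, #7}
No single site covers all 8 demand points.
But {P2, P4} covers everything, so the minimum is 2.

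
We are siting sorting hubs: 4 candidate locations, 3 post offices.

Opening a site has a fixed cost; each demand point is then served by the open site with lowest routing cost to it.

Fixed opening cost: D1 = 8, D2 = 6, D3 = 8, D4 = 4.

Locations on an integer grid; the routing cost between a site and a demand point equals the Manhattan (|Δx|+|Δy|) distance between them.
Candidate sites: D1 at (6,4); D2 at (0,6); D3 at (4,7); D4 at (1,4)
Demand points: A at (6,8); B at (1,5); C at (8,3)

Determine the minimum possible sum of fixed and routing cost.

20

Open {D1, D4}: assign each demand point to its cheapest open site.
  A→D1 4, B→D4 1, C→D1 3
  routing cost 8, fixed 12 → total 20.
Compare {D1}: routing cost 13 + fixed 8 = 21.
Compare {D4}: routing cost 18 + fixed 4 = 22.
Compare {D1, D2}: routing cost 9 + fixed 14 = 23.
All other subsets cost ≥ 21. Minimum total cost: 20.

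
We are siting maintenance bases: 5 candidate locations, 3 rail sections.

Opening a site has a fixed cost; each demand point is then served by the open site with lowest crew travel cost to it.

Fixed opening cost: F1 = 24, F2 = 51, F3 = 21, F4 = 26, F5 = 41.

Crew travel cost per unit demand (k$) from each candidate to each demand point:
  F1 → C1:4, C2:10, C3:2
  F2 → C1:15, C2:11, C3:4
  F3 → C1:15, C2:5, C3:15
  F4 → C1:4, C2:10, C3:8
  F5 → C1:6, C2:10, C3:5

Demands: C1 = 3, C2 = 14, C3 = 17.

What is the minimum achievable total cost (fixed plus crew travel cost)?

161

Open {F1, F3}: assign each demand point to its cheapest open site.
  C1→F1 3×4=12, C2→F3 14×5=70, C3→F1 17×2=34
  crew travel cost 116, fixed 45 → total 161.
Compare {F1, F3, F4}: crew travel cost 116 + fixed 71 = 187.
Compare {F1, F3, F5}: crew travel cost 116 + fixed 86 = 202.
Compare {F1}: crew travel cost 186 + fixed 24 = 210.
All other subsets cost ≥ 187. Minimum total cost: 161.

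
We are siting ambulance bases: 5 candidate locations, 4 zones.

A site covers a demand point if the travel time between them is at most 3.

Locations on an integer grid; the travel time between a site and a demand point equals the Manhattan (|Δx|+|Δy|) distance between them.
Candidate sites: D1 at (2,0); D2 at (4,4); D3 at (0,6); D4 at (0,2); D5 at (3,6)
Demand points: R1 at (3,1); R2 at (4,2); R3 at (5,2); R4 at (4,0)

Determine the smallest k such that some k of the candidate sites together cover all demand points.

Coverage sets (demand points within 3 of each site):
  D1: {R1, R4}
  D2: {R2, R3}
  D3: {}
  D4: {}
  D5: {}
No single site covers all 4 demand points.
But {D1, D2} covers everything, so the minimum is 2.

2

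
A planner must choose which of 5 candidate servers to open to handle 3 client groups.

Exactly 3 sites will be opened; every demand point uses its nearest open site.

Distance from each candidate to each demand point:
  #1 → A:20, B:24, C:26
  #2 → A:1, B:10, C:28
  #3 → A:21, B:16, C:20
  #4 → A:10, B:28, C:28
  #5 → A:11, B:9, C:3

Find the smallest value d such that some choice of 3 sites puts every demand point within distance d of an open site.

9

Open {#1, #2, #5}.
  Farthest demand point is B at distance 9 (to #5); all others are ≤ 9.
With {#2, #3, #5} the worst case is 9.
With {#2, #4, #5} the worst case is 9.
No size-3 selection achieves below 9.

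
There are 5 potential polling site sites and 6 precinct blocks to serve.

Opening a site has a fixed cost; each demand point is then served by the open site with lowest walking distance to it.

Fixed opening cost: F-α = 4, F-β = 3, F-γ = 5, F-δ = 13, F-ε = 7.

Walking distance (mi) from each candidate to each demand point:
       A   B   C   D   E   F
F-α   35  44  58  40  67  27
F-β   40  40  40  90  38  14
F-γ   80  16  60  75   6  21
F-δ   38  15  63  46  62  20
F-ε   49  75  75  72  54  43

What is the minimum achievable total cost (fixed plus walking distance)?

Open {F-α, F-β, F-γ}: assign each demand point to its cheapest open site.
  A→F-α 35, B→F-γ 16, C→F-β 40, D→F-α 40, E→F-γ 6, F→F-β 14
  walking distance 151, fixed 12 → total 163.
Compare {F-α, F-β, F-γ, F-ε}: walking distance 151 + fixed 19 = 170.
Compare {F-α, F-β, F-γ, F-δ}: walking distance 150 + fixed 25 = 175.
Compare {F-β, F-γ, F-δ}: walking distance 159 + fixed 21 = 180.
All other subsets cost ≥ 170. Minimum total cost: 163.

163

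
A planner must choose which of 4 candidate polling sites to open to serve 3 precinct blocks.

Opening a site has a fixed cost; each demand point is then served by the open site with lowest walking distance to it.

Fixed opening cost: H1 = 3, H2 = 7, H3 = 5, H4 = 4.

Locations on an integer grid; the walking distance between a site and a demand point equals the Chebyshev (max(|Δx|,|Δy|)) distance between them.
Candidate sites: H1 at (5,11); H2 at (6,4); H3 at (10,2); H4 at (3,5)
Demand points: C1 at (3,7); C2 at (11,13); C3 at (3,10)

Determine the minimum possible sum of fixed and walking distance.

Open {H1}: assign each demand point to its cheapest open site.
  C1→H1 4, C2→H1 6, C3→H1 2
  walking distance 12, fixed 3 → total 15.
Compare {H1, H4}: walking distance 10 + fixed 7 = 17.
Compare {H4}: walking distance 15 + fixed 4 = 19.
Compare {H1, H3}: walking distance 12 + fixed 8 = 20.
All other subsets cost ≥ 17. Minimum total cost: 15.

15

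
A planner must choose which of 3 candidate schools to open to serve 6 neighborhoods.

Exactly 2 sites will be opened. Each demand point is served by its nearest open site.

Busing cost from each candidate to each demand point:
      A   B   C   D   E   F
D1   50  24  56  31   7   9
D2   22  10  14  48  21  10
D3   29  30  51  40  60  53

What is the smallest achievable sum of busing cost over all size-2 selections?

93

Open {D1, D2}.
  A→D2 22, B→D2 10, C→D2 14, D→D1 31, E→D1 7, F→D1 9  ⇒ total 93.
Compare {D2, D3}: total 117.
Compare {D1, D3}: total 151.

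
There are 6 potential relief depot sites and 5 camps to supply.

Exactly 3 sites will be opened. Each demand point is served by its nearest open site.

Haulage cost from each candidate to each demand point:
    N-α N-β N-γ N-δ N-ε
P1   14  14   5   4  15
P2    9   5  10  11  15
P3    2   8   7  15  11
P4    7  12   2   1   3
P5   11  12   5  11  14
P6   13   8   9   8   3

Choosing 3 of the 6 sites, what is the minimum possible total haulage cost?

Open {P2, P3, P4}.
  N-α→P3 2, N-β→P2 5, N-γ→P4 2, N-δ→P4 1, N-ε→P4 3  ⇒ total 13.
Compare {P1, P3, P4}: total 16.
Compare {P3, P4, P5}: total 16.
No size-3 selection does better; minimum is 13.

13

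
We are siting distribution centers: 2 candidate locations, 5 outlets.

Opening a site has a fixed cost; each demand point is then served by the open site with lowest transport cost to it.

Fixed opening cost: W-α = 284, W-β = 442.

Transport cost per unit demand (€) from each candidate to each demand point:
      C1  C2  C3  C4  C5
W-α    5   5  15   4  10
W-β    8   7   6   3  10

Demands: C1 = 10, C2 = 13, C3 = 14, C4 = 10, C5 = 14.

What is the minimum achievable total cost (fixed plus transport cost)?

Open {W-α}: assign each demand point to its cheapest open site.
  C1→W-α 10×5=50, C2→W-α 13×5=65, C3→W-α 14×15=210, C4→W-α 10×4=40, C5→W-α 14×10=140
  transport cost 505, fixed 284 → total 789.
Compare {W-β}: transport cost 425 + fixed 442 = 867.
Compare {W-α, W-β}: transport cost 369 + fixed 726 = 1095.

789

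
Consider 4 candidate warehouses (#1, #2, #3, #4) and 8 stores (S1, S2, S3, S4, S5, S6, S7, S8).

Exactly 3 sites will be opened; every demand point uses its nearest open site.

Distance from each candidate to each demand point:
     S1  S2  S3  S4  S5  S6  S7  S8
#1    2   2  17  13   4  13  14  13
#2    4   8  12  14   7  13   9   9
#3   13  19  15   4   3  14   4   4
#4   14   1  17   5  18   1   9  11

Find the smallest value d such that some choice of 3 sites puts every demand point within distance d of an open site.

Open {#1, #2, #4}.
  Farthest demand point is S3 at distance 12 (to #2); all others are ≤ 12.
With {#2, #3, #4} the worst case is 12.
With {#1, #2, #3} the worst case is 13.
No size-3 selection achieves below 12.

12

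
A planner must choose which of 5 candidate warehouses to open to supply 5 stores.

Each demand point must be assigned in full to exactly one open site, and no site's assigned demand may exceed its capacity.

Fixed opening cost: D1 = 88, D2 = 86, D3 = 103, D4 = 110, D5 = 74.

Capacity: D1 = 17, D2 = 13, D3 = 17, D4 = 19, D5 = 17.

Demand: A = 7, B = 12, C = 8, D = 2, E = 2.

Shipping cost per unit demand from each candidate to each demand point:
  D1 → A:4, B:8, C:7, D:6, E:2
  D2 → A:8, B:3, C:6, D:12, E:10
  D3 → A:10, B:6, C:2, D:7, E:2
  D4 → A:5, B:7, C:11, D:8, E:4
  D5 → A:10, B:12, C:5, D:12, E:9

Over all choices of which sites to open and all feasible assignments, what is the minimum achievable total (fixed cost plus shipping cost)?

363

Open {D1, D3}; cheapest assignment that respects the capacities:
  D1 (cap 17, load 17): A, C, D — cost 7×4 + 8×7 + 2×6 = 96
  D3 (cap 17, load 14): B, E — cost 12×6 + 2×2 = 76
  Shipping 172, fixed 191 → total 363.
  Any other capacity-feasible assignment to {D1, D3} ships for at least 172.
Compare {D3, D4}: its best feasible assignment gives total 366.
Compare {D1, D2, D5}: its best feasible assignment gives total 368.
Every other set of open sites that can feasibly serve all demand totals ≥ 366 even under its best assignment. Minimum: 363.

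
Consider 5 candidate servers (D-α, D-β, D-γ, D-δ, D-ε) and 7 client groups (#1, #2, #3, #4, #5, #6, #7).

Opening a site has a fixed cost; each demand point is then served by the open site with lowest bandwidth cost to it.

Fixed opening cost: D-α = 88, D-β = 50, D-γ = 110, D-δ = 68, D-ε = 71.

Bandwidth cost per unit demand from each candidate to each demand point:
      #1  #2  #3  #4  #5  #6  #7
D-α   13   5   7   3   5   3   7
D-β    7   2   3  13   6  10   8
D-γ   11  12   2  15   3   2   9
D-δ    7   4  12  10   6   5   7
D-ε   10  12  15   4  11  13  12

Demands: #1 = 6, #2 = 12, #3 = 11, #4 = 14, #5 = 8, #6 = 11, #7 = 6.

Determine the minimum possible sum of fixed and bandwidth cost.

394

Open {D-α, D-β}: assign each demand point to its cheapest open site.
  #1→D-β 6×7=42, #2→D-β 12×2=24, #3→D-β 11×3=33, #4→D-α 14×3=42, #5→D-α 8×5=40, #6→D-α 11×3=33, #7→D-α 6×7=42
  bandwidth cost 256, fixed 138 → total 394.
Compare {D-α}: bandwidth cost 372 + fixed 88 = 460.
Compare {D-α, D-β, D-δ}: bandwidth cost 256 + fixed 206 = 462.
Compare {D-α, D-β, D-ε}: bandwidth cost 256 + fixed 209 = 465.
All other subsets cost ≥ 460. Minimum total cost: 394.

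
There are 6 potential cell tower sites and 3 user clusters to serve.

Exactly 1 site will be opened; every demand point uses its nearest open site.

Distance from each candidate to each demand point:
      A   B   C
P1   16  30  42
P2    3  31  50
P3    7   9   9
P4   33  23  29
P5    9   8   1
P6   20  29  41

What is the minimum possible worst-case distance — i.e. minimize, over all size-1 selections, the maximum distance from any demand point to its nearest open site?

9

Open {P3}.
  Farthest demand point is B at distance 9 (to P3); all others are ≤ 9.
With {P5} the worst case is 9.
With {P4} the worst case is 33.
No size-1 selection achieves below 9.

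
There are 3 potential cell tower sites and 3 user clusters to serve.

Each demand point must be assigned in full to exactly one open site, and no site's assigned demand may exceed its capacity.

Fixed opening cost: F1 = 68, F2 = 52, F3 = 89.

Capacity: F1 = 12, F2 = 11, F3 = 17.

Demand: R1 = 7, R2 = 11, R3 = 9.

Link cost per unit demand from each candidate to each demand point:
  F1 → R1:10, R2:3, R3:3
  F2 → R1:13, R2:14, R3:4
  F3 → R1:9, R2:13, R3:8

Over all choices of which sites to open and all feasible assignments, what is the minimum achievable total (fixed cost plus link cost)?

325

Open {F1, F3}; cheapest assignment that respects the capacities:
  F1 (cap 12, load 11): R2 — cost 11×3 = 33
  F3 (cap 17, load 16): R1, R3 — cost 7×9 + 9×8 = 135
  Shipping 168, fixed 157 → total 325.
  Any other capacity-feasible assignment to {F1, F3} ships for at least 168.
Compare {F1, F2, F3}: its best feasible assignment gives total 341.
Compare {F2, F3}: its best feasible assignment gives total 430.
Every other set of open sites that can feasibly serve all demand totals ≥ 341 even under its best assignment. Minimum: 325.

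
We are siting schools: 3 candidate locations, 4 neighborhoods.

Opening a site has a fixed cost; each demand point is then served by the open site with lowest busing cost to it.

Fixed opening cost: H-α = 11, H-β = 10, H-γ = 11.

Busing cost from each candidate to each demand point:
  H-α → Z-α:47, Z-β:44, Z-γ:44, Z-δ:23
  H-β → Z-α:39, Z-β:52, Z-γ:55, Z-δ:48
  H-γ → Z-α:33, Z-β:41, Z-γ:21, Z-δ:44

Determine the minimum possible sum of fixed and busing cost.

Open {H-α, H-γ}: assign each demand point to its cheapest open site.
  Z-α→H-γ 33, Z-β→H-γ 41, Z-γ→H-γ 21, Z-δ→H-α 23
  busing cost 118, fixed 22 → total 140.
Compare {H-γ}: busing cost 139 + fixed 11 = 150.
Compare {H-α, H-β, H-γ}: busing cost 118 + fixed 32 = 150.
Compare {H-β, H-γ}: busing cost 139 + fixed 21 = 160.
All other subsets cost ≥ 150. Minimum total cost: 140.

140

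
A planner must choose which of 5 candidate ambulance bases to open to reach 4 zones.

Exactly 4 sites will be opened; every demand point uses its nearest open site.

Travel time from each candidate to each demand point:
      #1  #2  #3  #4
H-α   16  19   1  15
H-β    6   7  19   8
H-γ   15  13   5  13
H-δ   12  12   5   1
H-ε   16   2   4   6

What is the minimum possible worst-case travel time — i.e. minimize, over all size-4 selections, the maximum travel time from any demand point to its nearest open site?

Open {H-α, H-β, H-γ, H-ε}.
  Farthest demand point is #1 at travel time 6 (to H-β); all others are ≤ 6.
With {H-α, H-β, H-δ, H-ε} the worst case is 6.
With {H-β, H-γ, H-δ, H-ε} the worst case is 6.
No size-4 selection achieves below 6.

6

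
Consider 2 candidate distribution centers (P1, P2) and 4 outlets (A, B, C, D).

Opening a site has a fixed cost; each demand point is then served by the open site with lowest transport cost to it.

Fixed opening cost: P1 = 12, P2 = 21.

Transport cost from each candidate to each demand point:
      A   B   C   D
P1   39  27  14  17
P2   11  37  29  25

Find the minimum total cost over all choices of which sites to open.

102

Open {P1, P2}: assign each demand point to its cheapest open site.
  A→P2 11, B→P1 27, C→P1 14, D→P1 17
  transport cost 69, fixed 33 → total 102.
Compare {P1}: transport cost 97 + fixed 12 = 109.
Compare {P2}: transport cost 102 + fixed 21 = 123.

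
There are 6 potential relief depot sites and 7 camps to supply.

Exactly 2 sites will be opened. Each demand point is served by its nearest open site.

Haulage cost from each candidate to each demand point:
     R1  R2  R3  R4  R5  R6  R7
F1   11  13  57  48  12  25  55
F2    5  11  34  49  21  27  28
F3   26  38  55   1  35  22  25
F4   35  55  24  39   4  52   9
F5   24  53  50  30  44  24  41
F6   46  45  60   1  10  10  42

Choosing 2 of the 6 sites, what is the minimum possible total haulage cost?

Open {F2, F6}.
  R1→F2 5, R2→F2 11, R3→F2 34, R4→F6 1, R5→F6 10, R6→F6 10, R7→F2 28  ⇒ total 99.
Compare {F2, F3}: total 119.
Compare {F2, F4}: total 119.
No size-2 selection does better; minimum is 99.

99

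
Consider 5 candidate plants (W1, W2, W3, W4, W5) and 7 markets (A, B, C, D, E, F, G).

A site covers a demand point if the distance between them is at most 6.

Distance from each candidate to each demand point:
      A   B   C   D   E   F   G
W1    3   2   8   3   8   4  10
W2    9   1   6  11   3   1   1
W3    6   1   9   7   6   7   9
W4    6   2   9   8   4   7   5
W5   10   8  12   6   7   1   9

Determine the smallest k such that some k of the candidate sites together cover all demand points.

Coverage sets (demand points within 6 of each site):
  W1: {A, B, D, F}
  W2: {B, C, E, F, G}
  W3: {A, B, E}
  W4: {A, B, E, G}
  W5: {D, F}
No single site covers all 7 demand points.
But {W1, W2} covers everything, so the minimum is 2.

2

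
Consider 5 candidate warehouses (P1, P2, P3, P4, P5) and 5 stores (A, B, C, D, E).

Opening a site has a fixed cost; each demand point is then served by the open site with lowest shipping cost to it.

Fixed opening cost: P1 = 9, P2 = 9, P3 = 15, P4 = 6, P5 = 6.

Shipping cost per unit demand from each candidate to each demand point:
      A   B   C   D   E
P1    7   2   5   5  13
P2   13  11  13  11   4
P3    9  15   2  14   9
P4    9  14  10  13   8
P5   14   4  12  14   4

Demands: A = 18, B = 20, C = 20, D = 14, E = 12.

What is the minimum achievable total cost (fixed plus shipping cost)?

Open {P1, P3, P5}: assign each demand point to its cheapest open site.
  A→P1 18×7=126, B→P1 20×2=40, C→P3 20×2=40, D→P1 14×5=70, E→P5 12×4=48
  shipping cost 324, fixed 30 → total 354.
Compare {P1, P2, P3}: shipping cost 324 + fixed 33 = 357.
Compare {P1, P3, P4, P5}: shipping cost 324 + fixed 36 = 360.
Compare {P1, P2, P3, P4}: shipping cost 324 + fixed 39 = 363.
All other subsets cost ≥ 357. Minimum total cost: 354.

354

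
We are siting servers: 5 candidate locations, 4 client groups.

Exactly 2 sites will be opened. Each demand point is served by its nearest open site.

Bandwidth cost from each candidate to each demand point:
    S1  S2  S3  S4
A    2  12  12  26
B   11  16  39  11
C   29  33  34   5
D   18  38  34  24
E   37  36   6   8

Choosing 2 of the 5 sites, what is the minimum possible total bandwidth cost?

28

Open {A, E}.
  S1→A 2, S2→A 12, S3→E 6, S4→E 8  ⇒ total 28.
Compare {A, C}: total 31.
Compare {A, B}: total 37.
No size-2 selection does better; minimum is 28.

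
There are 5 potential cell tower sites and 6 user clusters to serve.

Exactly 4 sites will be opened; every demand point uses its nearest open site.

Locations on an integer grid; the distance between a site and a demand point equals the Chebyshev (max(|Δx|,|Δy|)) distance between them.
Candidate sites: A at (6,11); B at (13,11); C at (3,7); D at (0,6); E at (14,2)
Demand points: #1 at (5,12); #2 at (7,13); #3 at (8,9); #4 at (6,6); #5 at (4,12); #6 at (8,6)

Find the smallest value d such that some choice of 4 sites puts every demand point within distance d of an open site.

5

Open {A, B, C, D}.
  Farthest demand point is #6 at distance 5 (to A); all others are ≤ 5.
With {A, B, C, E} the worst case is 5.
With {A, B, D, E} the worst case is 5.
No size-4 selection achieves below 5.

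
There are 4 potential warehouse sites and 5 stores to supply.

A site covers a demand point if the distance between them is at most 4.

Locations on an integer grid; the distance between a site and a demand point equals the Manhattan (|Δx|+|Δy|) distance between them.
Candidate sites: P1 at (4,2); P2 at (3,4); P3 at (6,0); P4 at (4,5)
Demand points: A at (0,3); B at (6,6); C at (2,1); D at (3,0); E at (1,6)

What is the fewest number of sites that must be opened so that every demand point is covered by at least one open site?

2

Coverage sets (demand points within 4 of each site):
  P1: {C, D}
  P2: {A, C, D, E}
  P3: {D}
  P4: {B, E}
No single site covers all 5 demand points.
But {P2, P4} covers everything, so the minimum is 2.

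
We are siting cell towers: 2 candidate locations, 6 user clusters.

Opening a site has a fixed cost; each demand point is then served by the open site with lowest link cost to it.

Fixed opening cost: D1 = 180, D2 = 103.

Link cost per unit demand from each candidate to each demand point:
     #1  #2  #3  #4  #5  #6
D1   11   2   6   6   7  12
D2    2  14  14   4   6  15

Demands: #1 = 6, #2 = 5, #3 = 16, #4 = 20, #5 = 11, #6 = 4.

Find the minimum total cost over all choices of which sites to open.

Open {D1, D2}: assign each demand point to its cheapest open site.
  #1→D2 6×2=12, #2→D1 5×2=10, #3→D1 16×6=96, #4→D2 20×4=80, #5→D2 11×6=66, #6→D1 4×12=48
  link cost 312, fixed 283 → total 595.
Compare {D1}: link cost 417 + fixed 180 = 597.
Compare {D2}: link cost 512 + fixed 103 = 615.

595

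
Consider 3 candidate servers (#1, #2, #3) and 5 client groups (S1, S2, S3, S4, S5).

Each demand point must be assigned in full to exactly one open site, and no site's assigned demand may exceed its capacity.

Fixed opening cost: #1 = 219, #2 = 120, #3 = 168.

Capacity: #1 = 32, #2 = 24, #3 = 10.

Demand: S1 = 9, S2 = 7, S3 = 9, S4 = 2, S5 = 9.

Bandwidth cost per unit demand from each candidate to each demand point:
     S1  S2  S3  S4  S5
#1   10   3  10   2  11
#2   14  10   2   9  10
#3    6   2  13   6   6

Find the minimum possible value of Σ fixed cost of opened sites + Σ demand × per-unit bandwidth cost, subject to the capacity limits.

Open {#1, #2}; cheapest assignment that respects the capacities:
  #1 (cap 32, load 18): S1, S2, S4 — cost 9×10 + 7×3 + 2×2 = 115
  #2 (cap 24, load 18): S3, S5 — cost 9×2 + 9×10 = 108
  Shipping 223, fixed 339 → total 562.
  Any other capacity-feasible assignment to {#1, #2} ships for at least 223.
Compare {#1, #3}: its best feasible assignment gives total 646.
Compare {#1, #2, #3}: its best feasible assignment gives total 694.
Every other set of open sites that can feasibly serve all demand totals ≥ 646 even under its best assignment. Minimum: 562.

562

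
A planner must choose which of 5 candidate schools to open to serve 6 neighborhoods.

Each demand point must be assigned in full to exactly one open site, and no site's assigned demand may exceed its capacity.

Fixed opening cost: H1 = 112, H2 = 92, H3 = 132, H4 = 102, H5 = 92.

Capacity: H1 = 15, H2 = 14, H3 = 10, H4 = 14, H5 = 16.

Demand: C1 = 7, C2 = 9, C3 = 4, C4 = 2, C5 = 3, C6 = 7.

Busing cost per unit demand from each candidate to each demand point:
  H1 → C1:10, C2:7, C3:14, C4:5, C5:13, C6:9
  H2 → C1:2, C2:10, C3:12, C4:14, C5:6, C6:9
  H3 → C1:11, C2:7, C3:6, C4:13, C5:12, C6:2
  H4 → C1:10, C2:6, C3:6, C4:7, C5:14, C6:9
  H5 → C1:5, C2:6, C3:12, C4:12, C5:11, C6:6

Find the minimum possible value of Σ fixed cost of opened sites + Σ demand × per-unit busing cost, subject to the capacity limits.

Open {H2, H4, H5}; cheapest assignment that respects the capacities:
  H2 (cap 14, load 10): C1, C5 — cost 7×2 + 3×6 = 32
  H4 (cap 14, load 6): C3, C4 — cost 4×6 + 2×7 = 38
  H5 (cap 16, load 16): C2, C6 — cost 9×6 + 7×6 = 96
  Shipping 166, fixed 286 → total 452.
  Any other capacity-feasible assignment to {H2, H4, H5} ships for at least 166.
Compare {H2, H3, H4}: its best feasible assignment gives total 476.
Compare {H1, H2, H5}: its best feasible assignment gives total 482.
Every other set of open sites that can feasibly serve all demand totals ≥ 476 even under its best assignment. Minimum: 452.

452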